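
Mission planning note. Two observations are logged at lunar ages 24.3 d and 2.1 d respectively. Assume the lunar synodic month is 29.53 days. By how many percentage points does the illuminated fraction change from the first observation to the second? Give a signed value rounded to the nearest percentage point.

First observation: θ = 360°·24.3/29.53 = 296.2°, so f = 0.279.
Second observation: θ = 25.6°, f = 0.049.
Δf = 0.049 − 0.279 = -0.230, i.e. -23 pp.

-23 pp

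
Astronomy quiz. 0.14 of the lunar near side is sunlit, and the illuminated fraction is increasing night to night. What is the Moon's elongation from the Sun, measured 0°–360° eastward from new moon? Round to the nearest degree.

cos θ = 1 − 2f = 0.720, giving a principal value of 43.9°.
The Moon is waxing (0°–180°), so θ = 43.9° directly.

44°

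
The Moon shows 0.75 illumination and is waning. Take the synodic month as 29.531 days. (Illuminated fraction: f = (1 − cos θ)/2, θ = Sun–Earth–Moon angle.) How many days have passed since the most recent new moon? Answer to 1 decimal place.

19.7 days

cos θ = 1 − 2f = -0.500, giving a principal value of 120.0°.
Waning ⇒ past full, so θ = 360° − 120.0° = 240.0°.
Age = 29.531 × 240.0°/360° ≈ 19.69 days.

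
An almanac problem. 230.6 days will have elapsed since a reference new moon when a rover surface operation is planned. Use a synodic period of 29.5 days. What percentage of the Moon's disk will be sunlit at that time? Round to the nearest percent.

30%

230.6 d spans 7 complete synodic months (7 × 29.5 = 206.50 d) plus 24.10 d.
Elongation θ = 360° × 24.10/29.5 ≈ 294.1°.
With cos θ = 0.408, the lit fraction is (1 − 0.408)/2 ≈ 0.296, so 30%.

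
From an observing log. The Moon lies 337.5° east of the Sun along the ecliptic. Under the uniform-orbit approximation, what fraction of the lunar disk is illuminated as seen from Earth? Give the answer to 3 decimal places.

f = (1 − cos 337.5°)/2 = (1 − 0.924)/2 ≈ 0.038.

0.038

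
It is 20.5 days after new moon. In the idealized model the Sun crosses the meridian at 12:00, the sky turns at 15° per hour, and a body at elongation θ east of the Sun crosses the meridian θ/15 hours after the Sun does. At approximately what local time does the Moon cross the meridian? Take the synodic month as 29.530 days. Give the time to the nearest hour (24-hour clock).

Elongation θ = 360° × 20.5/29.530 ≈ 249.9°.
The Moon trails the Sun by θ/15 = 249.9/15 ≈ 16.66 hours.
12:00 + 16.66 h ≈ 04:40 → 05:00 to the nearest hour.

05:00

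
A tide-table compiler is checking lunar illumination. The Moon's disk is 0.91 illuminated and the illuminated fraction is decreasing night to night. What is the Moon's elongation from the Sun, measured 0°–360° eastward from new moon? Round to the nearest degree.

cos θ = 1 − 2f = -0.820, giving a principal value of 145.1°.
Waning ⇒ past full, so θ = 360° − 145.1° = 214.9°.

215°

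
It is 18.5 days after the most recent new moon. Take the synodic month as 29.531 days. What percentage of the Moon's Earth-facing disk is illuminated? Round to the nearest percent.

85%

Elongation θ = 360° × 18.5/29.531 ≈ 225.5°.
Illuminated fraction = (1 − cos 225.5°)/2 = (1 − (-0.701))/2 ≈ 0.850, so 85%.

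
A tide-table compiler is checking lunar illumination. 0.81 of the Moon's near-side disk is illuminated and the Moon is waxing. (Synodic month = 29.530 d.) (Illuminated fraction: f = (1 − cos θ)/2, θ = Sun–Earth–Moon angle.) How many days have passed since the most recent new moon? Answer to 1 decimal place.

10.5 days

cos θ = 1 − 2f = -0.620, giving a principal value of 128.3°.
Before full moon the principal value applies: θ = 128.3°.
That fraction of the synodic month is 128.3/360 × 29.530 d ≈ 10.53 d.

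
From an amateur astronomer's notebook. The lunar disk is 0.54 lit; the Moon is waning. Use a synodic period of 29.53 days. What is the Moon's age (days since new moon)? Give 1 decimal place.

cos θ = 1 − 2f = -0.080, giving a principal value of 94.6°.
Since the Moon is past full (waning), take the reflex angle: θ = 360° − 94.6° = 265.4°.
That fraction of the synodic month is 265.4/360 × 29.53 d ≈ 21.77 d.

21.8 days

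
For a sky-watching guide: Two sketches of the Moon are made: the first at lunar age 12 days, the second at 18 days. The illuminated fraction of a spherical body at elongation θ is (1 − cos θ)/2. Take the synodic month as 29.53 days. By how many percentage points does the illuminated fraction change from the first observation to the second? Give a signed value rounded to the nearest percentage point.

θ₁ = 360° × 12/29.53 = 146.3°, f₁ = (1 − cos θ₁)/2 = 0.916.
θ₂ = 360° × 18/29.53 = 219.4°, f₂ = (1 − cos θ₂)/2 = 0.886.
Change = f₂ − f₁ = -0.030 → -3 percentage points.

-3 pp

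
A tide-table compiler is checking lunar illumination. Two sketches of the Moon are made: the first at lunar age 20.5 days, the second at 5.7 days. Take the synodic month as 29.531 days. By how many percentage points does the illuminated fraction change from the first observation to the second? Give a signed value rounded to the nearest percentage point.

First observation: θ = 360°·20.5/29.531 = 249.9°, so f = 0.672.
Second observation: θ = 69.5°, f = 0.325.
Δf = 0.325 − 0.672 = -0.347, i.e. -35 pp.

-35 pp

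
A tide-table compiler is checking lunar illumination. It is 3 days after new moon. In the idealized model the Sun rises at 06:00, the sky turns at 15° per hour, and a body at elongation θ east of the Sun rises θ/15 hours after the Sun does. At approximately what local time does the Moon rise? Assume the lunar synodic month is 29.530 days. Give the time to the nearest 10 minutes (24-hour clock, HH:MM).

08:30

The Moon has covered 3/29.530 of its cycle, so θ ≈ 360° × 3/29.530 = 36.6°.
The Moon trails the Sun by θ/15 = 36.6/15 ≈ 2.44 hours.
06:00 + 2.438 h ≈ 08:26 → 08:30 to the nearest ten minutes.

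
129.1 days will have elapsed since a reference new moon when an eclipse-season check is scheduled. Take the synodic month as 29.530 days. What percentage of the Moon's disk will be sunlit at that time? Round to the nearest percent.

129.1/29.530 = 4.372 lunations, so 4 complete cycles and 10.98 d into the next.
Phase angle: θ = 360°·(10.98 d)/(29.530 d) = 133.9°.
Illuminated fraction = (1 − cos 133.9°)/2 = (1 − (-0.693))/2 ≈ 0.846, so 85%.

85%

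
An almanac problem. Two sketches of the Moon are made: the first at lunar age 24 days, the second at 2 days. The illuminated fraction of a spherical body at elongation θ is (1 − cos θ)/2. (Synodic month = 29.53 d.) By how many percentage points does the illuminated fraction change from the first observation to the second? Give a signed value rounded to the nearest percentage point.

First observation: θ = 360°·24/29.53 = 292.6°, so f = 0.308.
Second observation: θ = 24.4°, f = 0.045.
Δf = 0.045 − 0.308 = -0.263, i.e. -26 pp.

-26 pp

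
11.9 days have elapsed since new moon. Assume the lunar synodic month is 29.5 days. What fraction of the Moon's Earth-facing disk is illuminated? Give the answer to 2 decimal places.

Phase angle: θ = 360°·(11.9 d)/(29.5 d) = 145.2°.
cos 145.2° = (-0.821), so f = (1 − (-0.821))/2 = 0.911.

0.91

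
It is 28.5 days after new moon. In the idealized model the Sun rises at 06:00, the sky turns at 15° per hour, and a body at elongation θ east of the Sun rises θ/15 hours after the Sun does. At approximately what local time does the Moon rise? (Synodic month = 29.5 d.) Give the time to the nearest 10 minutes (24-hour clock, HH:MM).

Phase angle: θ = 360°·(28.5 d)/(29.5 d) = 347.8°.
The Moon trails the Sun by θ/15 = 347.8/15 ≈ 23.19 hours.
06:00 + 23.186 h ≈ 05:11 → 05:10 to the nearest ten minutes.

05:10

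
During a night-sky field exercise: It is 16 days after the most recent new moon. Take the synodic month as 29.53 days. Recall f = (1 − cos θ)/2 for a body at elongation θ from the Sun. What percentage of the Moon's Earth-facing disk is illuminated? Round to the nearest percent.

The Moon has covered 16/29.53 of its cycle, so θ ≈ 360° × 16/29.53 = 195.1°.
cos 195.1° = (-0.966), so f = (1 − (-0.966))/2 = 0.983, so 98%.

98%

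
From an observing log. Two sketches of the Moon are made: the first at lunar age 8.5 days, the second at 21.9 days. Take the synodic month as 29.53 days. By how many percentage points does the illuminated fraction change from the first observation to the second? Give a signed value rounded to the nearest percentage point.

-9 pp

First observation: θ = 360°·8.5/29.53 = 103.6°, so f = 0.618.
Second observation: θ = 267.0°, f = 0.526.
Δf = 0.526 − 0.618 = -0.091, i.e. -9 pp.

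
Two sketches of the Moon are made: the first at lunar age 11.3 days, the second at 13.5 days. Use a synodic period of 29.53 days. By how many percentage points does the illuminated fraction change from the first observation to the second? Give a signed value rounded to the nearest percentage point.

+11 pp

First observation: θ = 360°·11.3/29.53 = 137.8°, so f = 0.870.
Second observation: θ = 164.6°, f = 0.982.
Δf = 0.982 − 0.870 = +0.112, i.e. +11 pp.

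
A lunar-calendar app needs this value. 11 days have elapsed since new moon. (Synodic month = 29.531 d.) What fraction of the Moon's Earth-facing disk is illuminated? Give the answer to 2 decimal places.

0.85

The Moon has covered 11/29.531 of its cycle, so θ ≈ 360° × 11/29.531 = 134.1°.
With cos θ = (-0.696), the lit fraction is (1 − (-0.696))/2 ≈ 0.848.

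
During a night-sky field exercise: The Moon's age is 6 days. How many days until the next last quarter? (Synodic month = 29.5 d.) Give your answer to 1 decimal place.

16.1 days

Last quarter occurs at elongation 270°, i.e. at age 29.5 × 270/360 = 22.125 d.
So 16.125 days remain (22.125 − 6).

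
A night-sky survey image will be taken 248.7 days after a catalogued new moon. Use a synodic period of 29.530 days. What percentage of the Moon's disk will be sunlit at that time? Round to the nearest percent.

94%

Reduce mod P: 248.7 − 8×29.530 = 12.46 d into the current lunation.
Elongation θ = 360° × 12.46/29.530 ≈ 151.9°.
Illuminated fraction = (1 − cos 151.9°)/2 = (1 − (-0.882))/2 ≈ 0.941, so 94%.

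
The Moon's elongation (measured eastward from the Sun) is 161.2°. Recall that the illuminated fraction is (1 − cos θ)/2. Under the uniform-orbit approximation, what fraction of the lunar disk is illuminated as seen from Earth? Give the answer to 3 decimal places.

0.973

Half-versine of 161.2°: (1 − (-0.947))/2 = 0.973.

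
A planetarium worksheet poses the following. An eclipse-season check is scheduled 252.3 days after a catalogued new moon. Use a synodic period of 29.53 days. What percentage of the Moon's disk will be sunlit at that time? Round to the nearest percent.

252.3/29.53 = 8.544 lunations, so 8 complete cycles and 16.06 d into the next.
The Moon has covered 16.06/29.53 of its cycle, so θ ≈ 360° × 16.06/29.53 = 195.8°.
cos 195.8° = (-0.962), so f = (1 − (-0.962))/2 = 0.981, so 98%.

98%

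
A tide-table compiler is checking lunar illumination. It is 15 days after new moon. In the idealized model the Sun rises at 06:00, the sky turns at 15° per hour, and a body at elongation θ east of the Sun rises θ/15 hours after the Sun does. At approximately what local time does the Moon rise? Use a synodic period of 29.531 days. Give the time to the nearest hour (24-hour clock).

Elongation θ = 360° × 15/29.531 ≈ 182.9°.
Delay after the Sun = 182.9° / (15°/h) ≈ 12.19 h.
06:00 + 12.19 h ≈ 18:11 → 18:00 to the nearest hour.

18:00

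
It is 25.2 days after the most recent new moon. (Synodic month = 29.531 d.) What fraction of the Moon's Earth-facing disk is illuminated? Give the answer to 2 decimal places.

0.20

Phase angle: θ = 360°·(25.2 d)/(29.531 d) = 307.2°.
With cos θ = 0.605, the lit fraction is (1 − 0.605)/2 ≈ 0.198.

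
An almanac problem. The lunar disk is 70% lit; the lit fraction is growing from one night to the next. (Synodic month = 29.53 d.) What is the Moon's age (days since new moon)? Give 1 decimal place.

Invert f = (1 − cos θ)/2 to get cos θ = 1 − 2(0.70) = -0.400, hence θ₀ = arccos -0.400 = 113.6°.
The Moon is waxing (0°–180°), so θ = 113.6° directly.
At 360°/29.53 d per day, 113.6° corresponds to 9.32 days.

9.3 days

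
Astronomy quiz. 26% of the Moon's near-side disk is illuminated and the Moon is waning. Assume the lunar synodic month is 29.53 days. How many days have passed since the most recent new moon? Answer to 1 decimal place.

24.5 days

Invert f = (1 − cos θ)/2 to get cos θ = 1 − 2(0.26) = 0.480, hence θ₀ = arccos 0.480 = 61.3°.
A waning Moon lies in 180°–360°, so θ = 360° − 61.3° = 298.7°.
At 360°/29.53 d per day, 298.7° corresponds to 24.50 days.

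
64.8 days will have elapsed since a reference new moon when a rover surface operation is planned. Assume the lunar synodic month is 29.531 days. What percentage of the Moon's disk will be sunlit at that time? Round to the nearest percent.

33%

64.8/29.531 = 2.194 lunations, so 2 complete cycles and 5.74 d into the next.
Phase angle: θ = 360°·(5.74 d)/(29.531 d) = 69.9°.
cos 69.9° = 0.343, so f = (1 − 0.343)/2 = 0.329, so 33%.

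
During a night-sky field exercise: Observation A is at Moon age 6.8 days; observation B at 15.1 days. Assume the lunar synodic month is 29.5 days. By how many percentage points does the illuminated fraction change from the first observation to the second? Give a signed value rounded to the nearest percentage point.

First observation: θ = 360°·6.8/29.5 = 83.0°, so f = 0.439.
Second observation: θ = 184.3°, f = 0.999.
Δf = 0.999 − 0.439 = +0.560, i.e. +56 pp.

+56 pp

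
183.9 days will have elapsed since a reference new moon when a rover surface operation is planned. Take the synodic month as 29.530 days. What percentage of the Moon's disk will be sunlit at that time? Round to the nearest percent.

183.9 d spans 6 complete synodic months (6 × 29.530 = 177.18 d) plus 6.72 d.
The Moon has covered 6.72/29.530 of its cycle, so θ ≈ 360° × 6.72/29.530 = 81.9°.
Illuminated fraction = (1 − cos 81.9°)/2 = (1 − 0.140)/2 ≈ 0.430, so 43%.

43%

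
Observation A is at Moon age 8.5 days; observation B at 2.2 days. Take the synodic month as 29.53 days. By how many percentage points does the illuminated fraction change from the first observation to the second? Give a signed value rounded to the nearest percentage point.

First observation: θ = 360°·8.5/29.53 = 103.6°, so f = 0.618.
Second observation: θ = 26.8°, f = 0.054.
Δf = 0.054 − 0.618 = -0.564, i.e. -56 pp.

-56 pp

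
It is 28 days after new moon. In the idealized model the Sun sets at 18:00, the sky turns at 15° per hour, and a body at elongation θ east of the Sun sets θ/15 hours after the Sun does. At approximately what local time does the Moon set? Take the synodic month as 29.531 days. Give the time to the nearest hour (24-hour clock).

17:00

The Moon has covered 28/29.531 of its cycle, so θ ≈ 360° × 28/29.531 = 341.3°.
Delay after the Sun = 341.3° / (15°/h) ≈ 22.76 h.
18:00 + 22.76 h ≈ 16:45 → 17:00 to the nearest hour.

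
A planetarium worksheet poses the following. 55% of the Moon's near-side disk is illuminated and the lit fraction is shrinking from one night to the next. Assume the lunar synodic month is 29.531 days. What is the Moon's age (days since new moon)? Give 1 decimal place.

21.7 days

From f = (1 − cos θ)/2: cos θ = 1 − 2×0.55 = -0.100; arccos → 95.7°.
A waning Moon lies in 180°–360°, so θ = 360° − 95.7° = 264.3°.
That fraction of the synodic month is 264.3/360 × 29.531 d ≈ 21.68 d.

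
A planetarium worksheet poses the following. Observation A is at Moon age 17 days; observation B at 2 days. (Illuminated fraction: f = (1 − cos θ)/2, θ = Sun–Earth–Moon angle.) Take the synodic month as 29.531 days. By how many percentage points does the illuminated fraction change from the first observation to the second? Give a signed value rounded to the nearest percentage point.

-90 pp

First observation: θ = 360°·17/29.531 = 207.2°, so f = 0.945.
Second observation: θ = 24.4°, f = 0.045.
Δf = 0.045 − 0.945 = -0.900, i.e. -90 pp.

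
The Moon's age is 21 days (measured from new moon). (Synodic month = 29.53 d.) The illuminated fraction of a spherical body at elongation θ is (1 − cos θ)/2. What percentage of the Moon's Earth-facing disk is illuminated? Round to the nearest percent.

The Moon has covered 21/29.53 of its cycle, so θ ≈ 360° × 21/29.53 = 256.0°.
Illuminated fraction = (1 − cos 256.0°)/2 = (1 − (-0.242))/2 ≈ 0.621, so 62%.

62%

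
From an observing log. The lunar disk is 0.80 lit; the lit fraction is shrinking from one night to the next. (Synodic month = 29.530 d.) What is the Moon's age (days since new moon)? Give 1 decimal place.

19.1 days

cos θ = 1 − 2f = -0.600, giving a principal value of 126.9°.
Waning ⇒ past full, so θ = 360° − 126.9° = 233.1°.
That fraction of the synodic month is 233.1/360 × 29.530 d ≈ 19.12 d.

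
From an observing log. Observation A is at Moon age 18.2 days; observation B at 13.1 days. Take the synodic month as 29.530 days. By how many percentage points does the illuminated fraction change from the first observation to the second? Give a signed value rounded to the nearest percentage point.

+10 percentage points

First observation: θ = 360°·18.2/29.530 = 221.9°, so f = 0.872.
Second observation: θ = 159.7°, f = 0.969.
Δf = 0.969 − 0.872 = +0.097, i.e. +10 pp.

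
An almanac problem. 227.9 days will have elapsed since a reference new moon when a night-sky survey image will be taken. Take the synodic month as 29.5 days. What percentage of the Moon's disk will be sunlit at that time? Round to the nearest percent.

227.9 d spans 7 complete synodic months (7 × 29.5 = 206.50 d) plus 21.40 d.
Phase angle: θ = 360°·(21.40 d)/(29.5 d) = 261.2°.
Illuminated fraction = (1 − cos 261.2°)/2 = (1 − (-0.154))/2 ≈ 0.577, so 58%.

58%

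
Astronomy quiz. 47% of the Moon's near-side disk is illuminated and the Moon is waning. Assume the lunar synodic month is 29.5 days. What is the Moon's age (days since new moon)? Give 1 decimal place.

22.4 days

From f = (1 − cos θ)/2: cos θ = 1 − 2×0.47 = 0.060; arccos → 86.6°.
A waning Moon lies in 180°–360°, so θ = 360° − 86.6° = 273.4°.
Age = 29.5 × 273.4°/360° ≈ 22.41 days.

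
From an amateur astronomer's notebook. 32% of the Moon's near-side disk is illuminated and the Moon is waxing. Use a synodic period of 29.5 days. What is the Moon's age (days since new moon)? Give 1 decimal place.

5.6 days

cos θ = 1 − 2f = 0.360, giving a principal value of 68.9°.
Waxing ⇒ before full, so θ = 68.9°.
That fraction of the synodic month is 68.9/360 × 29.5 d ≈ 5.65 d.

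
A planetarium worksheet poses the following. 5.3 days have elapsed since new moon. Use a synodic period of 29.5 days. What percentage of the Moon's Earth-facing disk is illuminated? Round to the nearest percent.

29%

Phase angle: θ = 360°·(5.3 d)/(29.5 d) = 64.7°.
Illuminated fraction = (1 − cos 64.7°)/2 = (1 − 0.428)/2 ≈ 0.286, so 29%.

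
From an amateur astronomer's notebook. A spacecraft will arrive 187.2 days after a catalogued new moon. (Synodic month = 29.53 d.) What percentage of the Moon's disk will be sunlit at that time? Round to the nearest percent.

187.2 d spans 6 complete synodic months (6 × 29.53 = 177.18 d) plus 10.02 d.
Elongation θ = 360° × 10.02/29.53 ≈ 122.2°.
Illuminated fraction = (1 − cos 122.2°)/2 = (1 − (-0.532))/2 ≈ 0.766, so 77%.

77%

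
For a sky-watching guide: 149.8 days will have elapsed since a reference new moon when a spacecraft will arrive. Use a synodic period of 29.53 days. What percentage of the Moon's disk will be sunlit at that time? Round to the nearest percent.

Reduce mod P: 149.8 − 5×29.53 = 2.15 d into the current lunation.
Elongation θ = 360° × 2.15/29.53 ≈ 26.2°.
cos 26.2° = 0.897, so f = (1 − 0.897)/2 = 0.051, so 5%.

5%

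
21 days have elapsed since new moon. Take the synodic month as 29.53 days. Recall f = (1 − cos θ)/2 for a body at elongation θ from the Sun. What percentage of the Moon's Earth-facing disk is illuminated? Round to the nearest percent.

The Moon has covered 21/29.53 of its cycle, so θ ≈ 360° × 21/29.53 = 256.0°.
cos 256.0° = (-0.242), so f = (1 − (-0.242))/2 = 0.621, so 62%.

62%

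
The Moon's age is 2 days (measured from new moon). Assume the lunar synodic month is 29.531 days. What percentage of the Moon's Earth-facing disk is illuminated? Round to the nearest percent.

Elongation θ = 360° × 2/29.531 ≈ 24.4°.
cos 24.4° = 0.911, so f = (1 − 0.911)/2 = 0.045, so 4%.

4%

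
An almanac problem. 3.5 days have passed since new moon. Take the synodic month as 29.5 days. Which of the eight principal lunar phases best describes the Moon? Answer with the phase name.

waxing crescent

At 3.5/29.5 of the cycle, θ ≈ 43° — the waxing crescent range.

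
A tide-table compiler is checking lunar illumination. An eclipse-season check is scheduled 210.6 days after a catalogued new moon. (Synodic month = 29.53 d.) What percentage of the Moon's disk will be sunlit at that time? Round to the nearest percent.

16%

210.6 d spans 7 complete synodic months (7 × 29.53 = 206.71 d) plus 3.89 d.
Phase angle: θ = 360°·(3.89 d)/(29.53 d) = 47.4°.
cos 47.4° = 0.677, so f = (1 − 0.677)/2 = 0.162, so 16%.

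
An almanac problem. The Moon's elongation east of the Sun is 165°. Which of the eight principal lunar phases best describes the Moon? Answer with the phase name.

165° lies in the full moon sector of the 8-phase cycle.

full moon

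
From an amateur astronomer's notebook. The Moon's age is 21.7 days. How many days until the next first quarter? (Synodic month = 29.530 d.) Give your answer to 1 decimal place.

15.2 days

First quarter is 0.25 of the way through the cycle: age 0.25 × 29.530 = 7.383 d.
This lunation's first quarter (7.383 d) has passed, so add one period: 36.913 − 21.7 = 15.213 days.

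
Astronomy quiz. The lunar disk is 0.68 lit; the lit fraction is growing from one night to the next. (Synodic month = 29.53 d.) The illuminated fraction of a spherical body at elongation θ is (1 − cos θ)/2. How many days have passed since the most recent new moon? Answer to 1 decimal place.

cos θ = 1 − 2f = -0.360, giving a principal value of 111.1°.
Waxing ⇒ before full, so θ = 111.1°.
At 360°/29.53 d per day, 111.1° corresponds to 9.11 days.

9.1 days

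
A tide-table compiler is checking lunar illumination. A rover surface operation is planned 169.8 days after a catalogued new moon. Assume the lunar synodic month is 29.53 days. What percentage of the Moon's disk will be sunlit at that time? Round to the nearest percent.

50%

169.8 d spans 5 complete synodic months (5 × 29.53 = 147.65 d) plus 22.15 d.
The Moon has covered 22.15/29.53 of its cycle, so θ ≈ 360° × 22.15/29.53 = 270.0°.
With cos θ = 0.001, the lit fraction is (1 − 0.001)/2 ≈ 0.500, so 50%.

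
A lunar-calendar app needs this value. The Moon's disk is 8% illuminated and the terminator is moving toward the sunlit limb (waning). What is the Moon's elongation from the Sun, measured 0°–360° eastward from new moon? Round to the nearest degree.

Invert f = (1 − cos θ)/2 to get cos θ = 1 − 2(0.08) = 0.840, hence θ₀ = arccos 0.840 = 32.9°.
A waning Moon lies in 180°–360°, so θ = 360° − 32.9° = 327.1°.

327°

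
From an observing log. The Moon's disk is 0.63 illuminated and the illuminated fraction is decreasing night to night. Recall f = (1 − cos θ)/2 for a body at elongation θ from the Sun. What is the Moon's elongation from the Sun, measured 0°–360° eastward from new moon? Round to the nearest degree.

255°

Invert f = (1 − cos θ)/2 to get cos θ = 1 − 2(0.63) = -0.260, hence θ₀ = arccos -0.260 = 105.1°.
A waning Moon lies in 180°–360°, so θ = 360° − 105.1° = 254.9°.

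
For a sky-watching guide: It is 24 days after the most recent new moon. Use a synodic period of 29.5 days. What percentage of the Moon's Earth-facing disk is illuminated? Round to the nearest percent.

31%

Elongation θ = 360° × 24/29.5 ≈ 292.9°.
With cos θ = 0.389, the lit fraction is (1 − 0.389)/2 ≈ 0.306, so 31%.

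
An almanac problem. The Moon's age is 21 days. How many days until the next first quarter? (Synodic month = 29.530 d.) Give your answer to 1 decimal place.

First quarter is 0.25 of the way through the cycle: age 0.25 × 29.530 = 7.383 d.
Already past this cycle's first quarter; the next is at 7.383 + 29.530 = 36.913 d, so 36.913 − 21 = 15.913 days.

15.9 days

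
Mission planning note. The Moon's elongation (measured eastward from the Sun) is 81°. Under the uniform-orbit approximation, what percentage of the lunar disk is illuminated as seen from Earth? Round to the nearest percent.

Half-versine of 81°: (1 − 0.156)/2 = 0.422, i.e. 42%.

42%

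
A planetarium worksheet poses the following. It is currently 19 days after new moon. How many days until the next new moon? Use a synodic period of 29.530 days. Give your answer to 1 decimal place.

The next new moon completes the synodic month: 29.530 − 19 = 10.530 days.

10.5 days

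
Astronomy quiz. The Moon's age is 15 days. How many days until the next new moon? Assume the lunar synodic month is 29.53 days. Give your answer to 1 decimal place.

The next new moon completes the synodic month: 29.53 − 15 = 14.530 days.

14.5 days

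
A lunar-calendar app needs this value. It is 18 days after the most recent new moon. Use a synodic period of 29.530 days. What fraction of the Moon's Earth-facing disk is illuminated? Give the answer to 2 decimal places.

Phase angle: θ = 360°·(18 d)/(29.530 d) = 219.4°.
With cos θ = (-0.772), the lit fraction is (1 − (-0.772))/2 ≈ 0.886.

0.89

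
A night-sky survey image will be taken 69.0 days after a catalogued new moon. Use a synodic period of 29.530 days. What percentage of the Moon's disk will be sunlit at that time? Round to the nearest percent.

76%

69.0 d spans 2 complete synodic months (2 × 29.530 = 59.06 d) plus 9.94 d.
The Moon has covered 9.94/29.530 of its cycle, so θ ≈ 360° × 9.94/29.530 = 121.2°.
cos 121.2° = (-0.518), so f = (1 − (-0.518))/2 = 0.759, so 76%.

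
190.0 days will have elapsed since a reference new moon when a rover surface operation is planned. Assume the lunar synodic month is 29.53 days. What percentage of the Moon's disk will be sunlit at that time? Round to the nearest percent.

190.0 d spans 6 complete synodic months (6 × 29.53 = 177.18 d) plus 12.82 d.
Elongation θ = 360° × 12.82/29.53 ≈ 156.3°.
Illuminated fraction = (1 − cos 156.3°)/2 = (1 − (-0.916))/2 ≈ 0.958, so 96%.

96%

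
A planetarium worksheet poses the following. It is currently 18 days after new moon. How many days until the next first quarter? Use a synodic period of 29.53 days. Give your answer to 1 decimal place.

18.9 days

First quarter occurs at elongation 90°, i.e. at age 29.53 × 90/360 = 7.383 d.
This lunation's first quarter (7.383 d) has passed, so add one period: 36.913 − 18 = 18.913 days.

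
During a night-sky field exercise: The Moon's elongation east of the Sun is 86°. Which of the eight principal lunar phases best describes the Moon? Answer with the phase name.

first quarter

86° lies in the first quarter sector of the 8-phase cycle.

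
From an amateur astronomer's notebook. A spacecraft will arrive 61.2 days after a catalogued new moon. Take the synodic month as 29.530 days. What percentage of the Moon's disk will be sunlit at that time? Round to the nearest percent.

5%

61.2 d spans 2 complete synodic months (2 × 29.530 = 59.06 d) plus 2.14 d.
Phase angle: θ = 360°·(2.14 d)/(29.530 d) = 26.1°.
Illuminated fraction = (1 − cos 26.1°)/2 = (1 − 0.898)/2 ≈ 0.051, so 5%.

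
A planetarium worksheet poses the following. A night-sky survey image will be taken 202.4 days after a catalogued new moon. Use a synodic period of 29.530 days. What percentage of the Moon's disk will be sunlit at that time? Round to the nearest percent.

202.4 d spans 6 complete synodic months (6 × 29.530 = 177.18 d) plus 25.22 d.
Elongation θ = 360° × 25.22/29.530 ≈ 307.5°.
cos 307.5° = 0.608, so f = (1 − 0.608)/2 = 0.196, so 20%.

20%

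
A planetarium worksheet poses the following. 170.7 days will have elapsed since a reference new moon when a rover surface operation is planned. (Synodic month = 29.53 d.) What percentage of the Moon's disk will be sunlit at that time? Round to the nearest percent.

170.7 d spans 5 complete synodic months (5 × 29.53 = 147.65 d) plus 23.05 d.
Phase angle: θ = 360°·(23.05 d)/(29.53 d) = 281.0°.
With cos θ = 0.191, the lit fraction is (1 − 0.191)/2 ≈ 0.405, so 40%.

40%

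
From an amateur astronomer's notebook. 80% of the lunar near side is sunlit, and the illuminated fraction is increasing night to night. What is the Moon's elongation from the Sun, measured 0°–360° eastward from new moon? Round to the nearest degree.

From f = (1 − cos θ)/2: cos θ = 1 − 2×0.80 = -0.600; arccos → 126.9°.
Before full moon the principal value applies: θ = 126.9°.

127°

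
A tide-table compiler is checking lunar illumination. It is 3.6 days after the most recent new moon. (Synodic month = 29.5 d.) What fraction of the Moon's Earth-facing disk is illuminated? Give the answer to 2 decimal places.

Phase angle: θ = 360°·(3.6 d)/(29.5 d) = 43.9°.
With cos θ = 0.720, the lit fraction is (1 − 0.720)/2 ≈ 0.140.

0.14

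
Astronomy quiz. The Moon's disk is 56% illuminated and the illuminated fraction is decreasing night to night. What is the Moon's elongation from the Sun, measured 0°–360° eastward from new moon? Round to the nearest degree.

Invert f = (1 − cos θ)/2 to get cos θ = 1 − 2(0.56) = -0.120, hence θ₀ = arccos -0.120 = 96.9°.
Waning ⇒ past full, so θ = 360° − 96.9° = 263.1°.

263°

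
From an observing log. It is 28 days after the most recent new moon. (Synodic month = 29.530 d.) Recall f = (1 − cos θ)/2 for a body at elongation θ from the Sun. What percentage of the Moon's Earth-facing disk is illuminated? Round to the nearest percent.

3%

Elongation θ = 360° × 28/29.530 ≈ 341.3°.
Illuminated fraction = (1 − cos 341.3°)/2 = (1 − 0.947)/2 ≈ 0.026, so 3%.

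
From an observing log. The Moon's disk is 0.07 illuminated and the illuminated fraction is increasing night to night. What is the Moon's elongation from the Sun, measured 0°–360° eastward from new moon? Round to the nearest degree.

31°

From f = (1 − cos θ)/2: cos θ = 1 − 2×0.07 = 0.860; arccos → 30.7°.
Waxing ⇒ before full, so θ = 30.7°.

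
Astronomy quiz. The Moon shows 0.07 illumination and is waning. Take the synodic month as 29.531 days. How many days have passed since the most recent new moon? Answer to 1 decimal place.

27.0 days

Invert f = (1 − cos θ)/2 to get cos θ = 1 − 2(0.07) = 0.860, hence θ₀ = arccos 0.860 = 30.7°.
Since the Moon is past full (waning), take the reflex angle: θ = 360° − 30.7° = 329.3°.
At 360°/29.531 d per day, 329.3° corresponds to 27.01 days.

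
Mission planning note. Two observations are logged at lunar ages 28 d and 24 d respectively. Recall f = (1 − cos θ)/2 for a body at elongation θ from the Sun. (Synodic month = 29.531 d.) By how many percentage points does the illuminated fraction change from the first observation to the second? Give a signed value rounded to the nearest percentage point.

+28 percentage points

θ₁ = 360° × 28/29.531 = 341.3°, f₁ = (1 − cos θ₁)/2 = 0.026.
θ₂ = 360° × 24/29.531 = 292.6°, f₂ = (1 − cos θ₂)/2 = 0.308.
Change = f₂ − f₁ = +0.282 → +28 percentage points.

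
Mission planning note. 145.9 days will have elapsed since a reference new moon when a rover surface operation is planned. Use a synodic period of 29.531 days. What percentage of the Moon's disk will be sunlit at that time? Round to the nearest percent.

3%

145.9 d spans 4 complete synodic months (4 × 29.531 = 118.12 d) plus 27.78 d.
Elongation θ = 360° × 27.78/29.531 ≈ 338.6°.
Illuminated fraction = (1 − cos 338.6°)/2 = (1 − 0.931)/2 ≈ 0.034, so 3%.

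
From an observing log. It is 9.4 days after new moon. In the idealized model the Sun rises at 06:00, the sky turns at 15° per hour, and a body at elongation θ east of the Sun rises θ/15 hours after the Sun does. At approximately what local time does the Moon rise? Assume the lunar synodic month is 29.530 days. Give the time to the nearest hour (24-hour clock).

14:00

Phase angle: θ = 360°·(9.4 d)/(29.530 d) = 114.6°.
The Moon trails the Sun by θ/15 = 114.6/15 ≈ 7.64 hours.
06:00 + 7.64 h ≈ 13:38 → 14:00 to the nearest hour.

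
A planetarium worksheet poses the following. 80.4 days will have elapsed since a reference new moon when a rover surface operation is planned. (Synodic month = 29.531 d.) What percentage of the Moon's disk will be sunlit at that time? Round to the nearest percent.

59%

80.4/29.531 = 2.723 lunations, so 2 complete cycles and 21.34 d into the next.
Elongation θ = 360° × 21.34/29.531 ≈ 260.1°.
Illuminated fraction = (1 − cos 260.1°)/2 = (1 − (-0.172))/2 ≈ 0.586, so 59%.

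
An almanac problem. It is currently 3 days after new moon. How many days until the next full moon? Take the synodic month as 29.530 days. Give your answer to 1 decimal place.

Full moon occurs at elongation 180°, i.e. at age 29.530 × 180/360 = 14.765 d.
That is 14.765 − 3 = 11.765 days ahead.

11.8 days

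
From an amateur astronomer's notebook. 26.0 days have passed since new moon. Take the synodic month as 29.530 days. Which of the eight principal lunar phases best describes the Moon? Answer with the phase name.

waning crescent

θ ≈ 360° × 26.0/29.530 = 317°, which falls in the waning crescent sector.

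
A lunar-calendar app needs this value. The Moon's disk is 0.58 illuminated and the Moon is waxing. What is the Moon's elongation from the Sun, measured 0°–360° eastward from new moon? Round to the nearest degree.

99°

From f = (1 − cos θ)/2: cos θ = 1 − 2×0.58 = -0.160; arccos → 99.2°.
Before full moon the principal value applies: θ = 99.2°.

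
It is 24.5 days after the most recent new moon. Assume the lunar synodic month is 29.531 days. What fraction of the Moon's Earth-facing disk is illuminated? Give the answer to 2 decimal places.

0.26

Phase angle: θ = 360°·(24.5 d)/(29.531 d) = 298.7°.
cos 298.7° = 0.480, so f = (1 − 0.480)/2 = 0.260.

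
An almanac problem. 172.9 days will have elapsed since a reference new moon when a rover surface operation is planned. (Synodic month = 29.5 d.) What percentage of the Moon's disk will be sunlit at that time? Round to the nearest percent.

Reduce mod P: 172.9 − 5×29.5 = 25.40 d into the current lunation.
The Moon has covered 25.40/29.5 of its cycle, so θ ≈ 360° × 25.40/29.5 = 310.0°.
cos 310.0° = 0.642, so f = (1 − 0.642)/2 = 0.179, so 18%.

18%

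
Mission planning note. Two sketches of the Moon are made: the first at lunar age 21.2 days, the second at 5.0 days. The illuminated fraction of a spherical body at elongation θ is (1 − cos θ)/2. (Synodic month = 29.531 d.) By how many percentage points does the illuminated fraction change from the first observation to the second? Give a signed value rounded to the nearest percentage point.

-34 percentage points

First observation: θ = 360°·21.2/29.531 = 258.4°, so f = 0.600.
Second observation: θ = 61.0°, f = 0.257.
Δf = 0.257 − 0.600 = -0.343, i.e. -34 pp.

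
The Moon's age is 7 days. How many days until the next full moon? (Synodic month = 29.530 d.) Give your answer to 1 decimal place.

Full moon is 0.5 of the way through the cycle: age 0.5 × 29.530 = 14.765 d.
That is 14.765 − 7 = 7.765 days ahead.

7.8 days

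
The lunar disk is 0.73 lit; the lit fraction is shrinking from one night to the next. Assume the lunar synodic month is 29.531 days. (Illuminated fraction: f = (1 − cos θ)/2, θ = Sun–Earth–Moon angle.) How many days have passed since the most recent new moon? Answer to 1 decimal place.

Invert f = (1 − cos θ)/2 to get cos θ = 1 − 2(0.73) = -0.460, hence θ₀ = arccos -0.460 = 117.4°.
Since the Moon is past full (waning), take the reflex angle: θ = 360° − 117.4° = 242.6°.
That fraction of the synodic month is 242.6/360 × 29.531 d ≈ 19.90 d.

19.9 days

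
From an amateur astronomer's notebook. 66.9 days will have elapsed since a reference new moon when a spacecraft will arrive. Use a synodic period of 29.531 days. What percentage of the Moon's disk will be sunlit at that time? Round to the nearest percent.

66.9/29.531 = 2.265 lunations, so 2 complete cycles and 7.84 d into the next.
Phase angle: θ = 360°·(7.84 d)/(29.531 d) = 95.5°.
Illuminated fraction = (1 − cos 95.5°)/2 = (1 − (-0.097))/2 ≈ 0.548, so 55%.

55%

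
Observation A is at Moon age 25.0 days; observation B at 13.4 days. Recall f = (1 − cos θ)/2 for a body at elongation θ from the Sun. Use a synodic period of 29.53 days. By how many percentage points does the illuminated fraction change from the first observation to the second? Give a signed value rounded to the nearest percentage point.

θ₁ = 360° × 25.0/29.53 = 304.8°, f₁ = (1 − cos θ₁)/2 = 0.215.
θ₂ = 360° × 13.4/29.53 = 163.4°, f₂ = (1 − cos θ₂)/2 = 0.979.
Change = f₂ − f₁ = +0.764 → +76 percentage points.

+76 pp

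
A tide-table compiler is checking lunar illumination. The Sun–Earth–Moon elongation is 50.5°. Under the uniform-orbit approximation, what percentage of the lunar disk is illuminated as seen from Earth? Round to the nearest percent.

18%

Half-versine of 50.5°: (1 − 0.636)/2 = 0.182, i.e. 18%.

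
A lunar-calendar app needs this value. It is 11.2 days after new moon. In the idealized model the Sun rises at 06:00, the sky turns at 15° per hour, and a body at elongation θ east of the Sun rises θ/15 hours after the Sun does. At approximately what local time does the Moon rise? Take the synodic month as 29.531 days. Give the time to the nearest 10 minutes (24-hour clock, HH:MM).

The Moon has covered 11.2/29.531 of its cycle, so θ ≈ 360° × 11.2/29.531 = 136.5°.
At 15° of sky rotation per hour, 136.5° corresponds to a 9.10 h lag.
06:00 + 9.102 h ≈ 15:06 → 15:10 to the nearest ten minutes.

15:10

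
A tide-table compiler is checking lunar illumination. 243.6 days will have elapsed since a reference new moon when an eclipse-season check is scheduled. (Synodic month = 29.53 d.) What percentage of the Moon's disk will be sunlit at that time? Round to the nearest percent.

50%

243.6 d spans 8 complete synodic months (8 × 29.53 = 236.24 d) plus 7.36 d.
The Moon has covered 7.36/29.53 of its cycle, so θ ≈ 360° × 7.36/29.53 = 89.7°.
cos 89.7° = 0.005, so f = (1 − 0.005)/2 = 0.498, so 50%.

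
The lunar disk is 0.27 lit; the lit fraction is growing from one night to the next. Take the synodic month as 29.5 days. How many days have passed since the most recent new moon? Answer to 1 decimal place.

5.1 days

cos θ = 1 − 2f = 0.460, giving a principal value of 62.6°.
Waxing ⇒ before full, so θ = 62.6°.
That fraction of the synodic month is 62.6/360 × 29.5 d ≈ 5.13 d.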